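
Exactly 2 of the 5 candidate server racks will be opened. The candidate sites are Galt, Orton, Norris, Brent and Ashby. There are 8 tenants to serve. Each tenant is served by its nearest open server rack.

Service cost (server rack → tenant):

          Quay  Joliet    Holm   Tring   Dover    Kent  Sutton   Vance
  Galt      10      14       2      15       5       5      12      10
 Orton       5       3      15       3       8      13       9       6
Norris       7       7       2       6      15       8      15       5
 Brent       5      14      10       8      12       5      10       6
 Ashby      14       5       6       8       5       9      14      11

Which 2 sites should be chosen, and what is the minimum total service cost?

With exactly 2 open, each tenant uses its cheapest among the chosen.
{Galt, Orton}: Quay→Orton 5, Joliet→Orton 3, Holm→Galt 2, Tring→Orton 3, Dover→Galt 5, Kent→Galt 5, Sutton→Orton 9, Vance→Orton 6. Service cost 38.
{Orton, Norris}: service cost 43
{Orton, Ashby}: service cost 46
Among all 10 size-2 choices, {Galt, Orton} is lowest.

Choose Galt and Orton; total service cost 38.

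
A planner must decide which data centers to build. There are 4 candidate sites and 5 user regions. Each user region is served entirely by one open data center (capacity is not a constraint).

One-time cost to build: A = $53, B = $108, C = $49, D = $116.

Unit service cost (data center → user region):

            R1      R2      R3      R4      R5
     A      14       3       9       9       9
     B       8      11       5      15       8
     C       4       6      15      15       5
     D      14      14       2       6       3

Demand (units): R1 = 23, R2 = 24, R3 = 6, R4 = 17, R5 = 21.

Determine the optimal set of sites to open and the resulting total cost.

For any fixed open set, each user region goes to its cheapest open site; total = fixed + service.
{A, C, D}: R1→C 4·23=92, R2→A 3·24=72, R3→D 2·6=12, R4→D 6·17=102, R5→D 3·21=63. Service 341; fixed 218; total 559.
{A, C}: service 476 + fixed 102 = 578
{C, D}: service 413 + fixed 165 = 578
{A, B, C, D}: service 341 + fixed 326 = 667
No other subset beats 559.

Open A, C and D; minimum total cost 559.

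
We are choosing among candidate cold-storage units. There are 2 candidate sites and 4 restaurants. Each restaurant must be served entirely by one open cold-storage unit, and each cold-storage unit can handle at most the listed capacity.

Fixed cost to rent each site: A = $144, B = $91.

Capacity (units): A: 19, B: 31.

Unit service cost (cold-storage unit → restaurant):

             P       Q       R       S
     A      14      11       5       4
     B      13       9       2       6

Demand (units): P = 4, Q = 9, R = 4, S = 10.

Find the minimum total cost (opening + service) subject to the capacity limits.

Open {B}: P→B 13·4=52, Q→B 9·9=81, R→B 2·4=8, S→B 6·10=60.
Loads: B carries 27/31. Service 201; fixed 91; total 292.
Next best feasible plan costs 416.

Minimum total cost: 292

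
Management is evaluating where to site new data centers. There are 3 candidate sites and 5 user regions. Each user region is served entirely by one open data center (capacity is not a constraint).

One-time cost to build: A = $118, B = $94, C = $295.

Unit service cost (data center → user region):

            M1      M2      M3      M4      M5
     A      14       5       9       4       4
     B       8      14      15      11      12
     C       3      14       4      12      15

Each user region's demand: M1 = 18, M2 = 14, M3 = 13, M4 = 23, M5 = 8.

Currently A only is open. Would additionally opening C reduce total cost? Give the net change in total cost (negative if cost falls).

Current service cost with {A}: 563.
Adding C: each user region re-picks its cheapest; new service cost 300, saving 263.
Extra fixed cost: 295. Net change = 295 − 263 = 32.
(Totals: 681 → 713.)

No — net change +32 (cost rises by 32).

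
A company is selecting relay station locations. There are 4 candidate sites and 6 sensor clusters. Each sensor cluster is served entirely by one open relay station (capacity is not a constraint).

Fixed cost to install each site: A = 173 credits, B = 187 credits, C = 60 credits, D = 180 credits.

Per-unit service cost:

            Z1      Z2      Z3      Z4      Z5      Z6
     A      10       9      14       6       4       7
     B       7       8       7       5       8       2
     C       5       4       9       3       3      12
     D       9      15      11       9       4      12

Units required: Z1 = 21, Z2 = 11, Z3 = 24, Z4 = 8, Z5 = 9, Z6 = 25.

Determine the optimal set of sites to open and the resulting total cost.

For any fixed open set, each sensor cluster goes to its cheapest open site; total = fixed + service.
{B, C}: Z1→C 5·21=105, Z2→C 4·11=44, Z3→B 7·24=168, Z4→C 3·8=24, Z5→C 3·9=27, Z6→B 2·25=50. Service 418; fixed 247; total 665.
{B}: Z1→B 7·21=147, Z2→B 8·11=88, Z3→B 7·24=168, Z4→B 5·8=40, Z5→B 8·9=72, Z6→B 2·25=50. Service 565; fixed 187; total 752.
{C}: service 716 + fixed 60 = 776
{A, B, C, D}: service 418 + fixed 600 = 1018
No other subset beats 665.

Open B and C; minimum total cost 665.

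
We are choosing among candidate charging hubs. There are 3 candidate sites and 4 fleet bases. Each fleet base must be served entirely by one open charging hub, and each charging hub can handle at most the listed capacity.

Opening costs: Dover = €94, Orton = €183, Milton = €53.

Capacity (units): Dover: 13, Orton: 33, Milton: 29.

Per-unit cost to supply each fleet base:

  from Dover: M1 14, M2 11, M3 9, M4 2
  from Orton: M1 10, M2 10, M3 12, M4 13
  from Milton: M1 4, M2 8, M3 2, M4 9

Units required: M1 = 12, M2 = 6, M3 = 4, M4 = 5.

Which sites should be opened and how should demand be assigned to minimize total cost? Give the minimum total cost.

Open {Milton}: M1→Milton 4·12=48, M2→Milton 8·6=48, M3→Milton 2·4=8, M4→Milton 9·5=45.
Loads: Milton carries 27/29. Service 149; fixed 53; total 202.
Next best feasible plan costs 261.

Minimum total cost: 202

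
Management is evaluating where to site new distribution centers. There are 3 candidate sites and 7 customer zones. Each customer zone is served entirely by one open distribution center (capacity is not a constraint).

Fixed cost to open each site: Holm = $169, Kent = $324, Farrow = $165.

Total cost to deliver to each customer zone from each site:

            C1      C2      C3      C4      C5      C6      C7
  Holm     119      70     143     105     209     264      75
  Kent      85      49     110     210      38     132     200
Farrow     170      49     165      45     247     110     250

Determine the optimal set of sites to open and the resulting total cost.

For any fixed open set, each customer zone goes to its cheapest open site; total = fixed + service.
{Holm, Farrow}: C1→Holm 119, C2→Farrow 49, C3→Holm 143, C4→Farrow 45, C5→Holm 209, C6→Farrow 110, C7→Holm 75. Service 750; fixed 334; total 1084.
{Holm, Kent}: service 594 + fixed 493 = 1087
{Kent, Farrow}: service 637 + fixed 489 = 1126
{Holm, Kent, Farrow}: service 512 + fixed 658 = 1170
No other subset beats 1084.

Open Holm and Farrow; minimum total cost 1084.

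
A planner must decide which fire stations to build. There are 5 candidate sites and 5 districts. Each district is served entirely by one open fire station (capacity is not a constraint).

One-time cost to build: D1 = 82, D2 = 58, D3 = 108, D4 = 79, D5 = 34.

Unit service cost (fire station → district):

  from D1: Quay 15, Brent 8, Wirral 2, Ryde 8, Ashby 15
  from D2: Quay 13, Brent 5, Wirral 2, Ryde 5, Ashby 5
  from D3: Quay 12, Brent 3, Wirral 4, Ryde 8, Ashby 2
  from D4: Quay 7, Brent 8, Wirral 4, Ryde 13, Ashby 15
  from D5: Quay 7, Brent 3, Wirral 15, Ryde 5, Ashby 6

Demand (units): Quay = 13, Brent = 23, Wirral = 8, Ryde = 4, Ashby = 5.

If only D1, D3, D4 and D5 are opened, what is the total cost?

Each district is assigned to its cheapest site among the open ones.
{D1, D3, D4, D5}: Quay→D4 7·13=91, Brent→D3 3·23=69, Wirral→D1 2·8=16, Ryde→D5 5·4=20, Ashby→D3 2·5=10. Service 206; fixed 303; total 509.

Total cost: 509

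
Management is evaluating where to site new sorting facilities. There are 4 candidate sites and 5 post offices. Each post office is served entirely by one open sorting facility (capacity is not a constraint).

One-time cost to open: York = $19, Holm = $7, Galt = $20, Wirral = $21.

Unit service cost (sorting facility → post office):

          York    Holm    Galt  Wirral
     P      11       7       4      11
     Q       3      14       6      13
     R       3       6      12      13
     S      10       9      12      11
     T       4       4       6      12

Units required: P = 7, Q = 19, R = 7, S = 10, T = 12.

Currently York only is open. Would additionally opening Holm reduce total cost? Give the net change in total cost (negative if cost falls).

Yes — net change −31 (cost falls by 31).

Current service cost with {York}: 303.
Adding Holm: each post office re-picks its cheapest; new service cost 265, saving 38.
Extra fixed cost: 7. Net change = 7 − 38 = -31.
(Totals: 322 → 291.)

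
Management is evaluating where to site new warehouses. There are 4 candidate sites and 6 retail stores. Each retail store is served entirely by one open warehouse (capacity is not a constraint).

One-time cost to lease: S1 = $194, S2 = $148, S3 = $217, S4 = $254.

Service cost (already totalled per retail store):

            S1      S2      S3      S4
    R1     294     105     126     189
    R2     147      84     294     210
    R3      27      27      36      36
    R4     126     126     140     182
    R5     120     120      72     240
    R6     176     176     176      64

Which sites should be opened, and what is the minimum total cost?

Open S2 only; minimum total cost 786.

For any fixed open set, each retail store goes to its cheapest open site; total = fixed + service.
{S2}: R1→S2 105, R2→S2 84, R3→S2 27, R4→S2 126, R5→S2 120, R6→S2 176. Service 638; fixed 148; total 786.
{S2, S4}: service 526 + fixed 402 = 928
{S2, S3}: service 590 + fixed 365 = 955
{S1, S2, S3, S4}: service 478 + fixed 813 = 1291
No other subset beats 786.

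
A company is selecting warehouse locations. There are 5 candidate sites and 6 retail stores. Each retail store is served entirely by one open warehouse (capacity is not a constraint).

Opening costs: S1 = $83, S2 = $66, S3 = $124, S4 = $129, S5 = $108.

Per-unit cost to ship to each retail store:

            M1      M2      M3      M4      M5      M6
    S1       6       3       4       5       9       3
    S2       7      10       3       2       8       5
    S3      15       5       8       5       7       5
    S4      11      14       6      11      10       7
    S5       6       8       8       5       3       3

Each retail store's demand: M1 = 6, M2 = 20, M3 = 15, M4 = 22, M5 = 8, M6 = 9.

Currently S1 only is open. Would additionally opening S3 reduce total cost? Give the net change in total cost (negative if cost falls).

No — net change +108 (cost rises by 108).

Current service cost with {S1}: 365.
Adding S3: each retail store re-picks its cheapest; new service cost 349, saving 16.
Extra fixed cost: 124. Net change = 124 − 16 = 108.
(Totals: 448 → 556.)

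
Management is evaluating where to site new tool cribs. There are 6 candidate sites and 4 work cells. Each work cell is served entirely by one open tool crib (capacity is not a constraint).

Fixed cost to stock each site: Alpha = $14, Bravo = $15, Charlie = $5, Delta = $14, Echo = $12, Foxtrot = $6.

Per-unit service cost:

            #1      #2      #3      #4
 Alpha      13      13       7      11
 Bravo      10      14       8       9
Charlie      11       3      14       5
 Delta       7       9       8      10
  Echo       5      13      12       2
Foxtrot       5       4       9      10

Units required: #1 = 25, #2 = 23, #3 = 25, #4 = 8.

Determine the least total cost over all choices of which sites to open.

For any fixed open set, each work cell goes to its cheapest open site; total = fixed + service.
{Alpha, Charlie, Echo}: #1→Echo 5·25=125, #2→Charlie 3·23=69, #3→Alpha 7·25=175, #4→Echo 2·8=16. Service 385; fixed 31; total 416.
{Alpha, Charlie, Echo, Foxtrot}: service 385 + fixed 37 = 422
{Alpha, Charlie, Delta, Echo}: #1→Echo 5·25=125, #2→Charlie 3·23=69, #3→Alpha 7·25=175, #4→Echo 2·8=16. Service 385; fixed 45; total 430.
{Alpha, Bravo, Charlie, Delta, Echo, Foxtrot}: service 385 + fixed 66 = 451
No other subset beats 416.

Minimum total cost: 416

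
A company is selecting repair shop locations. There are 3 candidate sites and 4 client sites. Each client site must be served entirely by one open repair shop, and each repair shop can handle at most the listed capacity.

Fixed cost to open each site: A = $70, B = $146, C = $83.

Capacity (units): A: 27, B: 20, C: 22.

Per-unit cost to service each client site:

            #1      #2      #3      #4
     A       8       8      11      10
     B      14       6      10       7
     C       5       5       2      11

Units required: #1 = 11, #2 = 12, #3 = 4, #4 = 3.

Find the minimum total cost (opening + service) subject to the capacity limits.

Open {A, C}: #1→A 8·11=88, #2→C 5·12=60, #3→C 2·4=8, #4→A 10·3=30.
Loads: A carries 14/27, C carries 16/22. Service 186; fixed 153; total 339.
Next best feasible plan costs 342.

Minimum total cost: 339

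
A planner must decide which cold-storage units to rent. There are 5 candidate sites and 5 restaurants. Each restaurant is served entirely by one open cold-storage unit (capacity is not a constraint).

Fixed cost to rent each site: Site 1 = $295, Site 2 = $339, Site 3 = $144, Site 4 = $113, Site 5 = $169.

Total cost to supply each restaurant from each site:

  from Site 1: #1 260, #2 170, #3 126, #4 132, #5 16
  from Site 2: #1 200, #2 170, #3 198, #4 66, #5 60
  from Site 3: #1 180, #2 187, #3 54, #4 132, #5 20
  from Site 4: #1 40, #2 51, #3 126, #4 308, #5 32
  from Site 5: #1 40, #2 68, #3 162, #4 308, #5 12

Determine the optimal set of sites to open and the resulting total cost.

Open Site 3 and Site 4; minimum total cost 554.

For any fixed open set, each restaurant goes to its cheapest open site; total = fixed + service.
{Site 3, Site 4}: #1→Site 4 40, #2→Site 4 51, #3→Site 3 54, #4→Site 3 132, #5→Site 3 20. Service 297; fixed 257; total 554.
{Site 3, Site 5}: service 306 + fixed 313 = 619
{Site 4}: service 557 + fixed 113 = 670
{Site 1, Site 2, Site 3, Site 4, Site 5}: #1→Site 4 40, #2→Site 4 51, #3→Site 3 54, #4→Site 2 66, #5→Site 5 12. Service 223; fixed 1060; total 1283.
No other subset beats 554.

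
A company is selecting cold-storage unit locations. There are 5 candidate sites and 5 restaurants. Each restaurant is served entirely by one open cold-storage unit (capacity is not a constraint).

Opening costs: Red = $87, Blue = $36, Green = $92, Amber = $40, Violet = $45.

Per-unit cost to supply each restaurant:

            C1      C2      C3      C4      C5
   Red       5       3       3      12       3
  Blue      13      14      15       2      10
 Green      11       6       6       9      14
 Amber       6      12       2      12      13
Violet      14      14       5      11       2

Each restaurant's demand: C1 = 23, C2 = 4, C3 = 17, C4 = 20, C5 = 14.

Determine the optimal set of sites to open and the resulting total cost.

Open Red and Blue; minimum total cost 383.

For any fixed open set, each restaurant goes to its cheapest open site; total = fixed + service.
{Red, Blue}: C1→Red 5·23=115, C2→Red 3·4=12, C3→Red 3·17=51, C4→Blue 2·20=40, C5→Red 3·14=42. Service 260; fixed 123; total 383.
{Red, Blue, Amber}: C1→Red 5·23=115, C2→Red 3·4=12, C3→Amber 2·17=34, C4→Blue 2·20=40, C5→Red 3·14=42. Service 243; fixed 163; total 406.
{Blue, Amber, Violet}: C1→Amber 6·23=138, C2→Amber 12·4=48, C3→Amber 2·17=34, C4→Blue 2·20=40, C5→Violet 2·14=28. Service 288; fixed 121; total 409.
{Red, Blue, Green, Amber, Violet}: service 229 + fixed 300 = 529
No other subset beats 383.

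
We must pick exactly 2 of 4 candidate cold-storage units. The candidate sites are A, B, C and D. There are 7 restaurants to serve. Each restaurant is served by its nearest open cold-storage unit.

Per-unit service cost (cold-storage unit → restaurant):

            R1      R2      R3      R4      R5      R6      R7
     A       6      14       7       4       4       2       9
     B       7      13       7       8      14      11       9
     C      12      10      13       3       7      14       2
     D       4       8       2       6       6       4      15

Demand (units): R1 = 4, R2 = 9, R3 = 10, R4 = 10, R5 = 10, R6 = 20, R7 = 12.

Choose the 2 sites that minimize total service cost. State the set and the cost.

With exactly 2 open, each restaurant uses its cheapest among the chosen.
{C, D}: R1→D 4·4=16, R2→D 8·9=72, R3→D 2·10=20, R4→C 3·10=30, R5→D 6·10=60, R6→D 4·20=80, R7→C 2·12=24. Service cost 302.
{A, C}: service cost 318
{A, D}: service cost 336
Among all 6 size-2 choices, {C, D} is lowest.

Choose C and D; total service cost 302.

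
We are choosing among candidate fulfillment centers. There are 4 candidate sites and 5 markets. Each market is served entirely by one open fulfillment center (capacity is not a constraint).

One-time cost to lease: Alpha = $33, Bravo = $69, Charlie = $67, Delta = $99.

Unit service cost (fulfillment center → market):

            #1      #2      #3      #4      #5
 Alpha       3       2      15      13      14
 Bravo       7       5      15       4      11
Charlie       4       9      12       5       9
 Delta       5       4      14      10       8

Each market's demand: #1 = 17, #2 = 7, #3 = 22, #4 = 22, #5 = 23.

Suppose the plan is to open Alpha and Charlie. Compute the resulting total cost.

Each market is assigned to its cheapest site among the open ones.
{Alpha, Charlie}: #1→Alpha 3·17=51, #2→Alpha 2·7=14, #3→Charlie 12·22=264, #4→Charlie 5·22=110, #5→Charlie 9·23=207. Service 646; fixed 100; total 746.

Total cost: 746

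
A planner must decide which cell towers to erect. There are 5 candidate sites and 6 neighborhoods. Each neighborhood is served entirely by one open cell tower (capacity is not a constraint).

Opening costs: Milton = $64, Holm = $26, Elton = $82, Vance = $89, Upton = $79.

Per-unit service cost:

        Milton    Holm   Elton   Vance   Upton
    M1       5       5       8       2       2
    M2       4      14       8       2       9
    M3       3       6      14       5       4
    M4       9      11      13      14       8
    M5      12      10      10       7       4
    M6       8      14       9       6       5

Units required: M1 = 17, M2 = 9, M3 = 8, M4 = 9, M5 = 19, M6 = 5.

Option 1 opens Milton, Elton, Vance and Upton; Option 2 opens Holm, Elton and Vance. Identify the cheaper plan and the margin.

Option 2 is cheaper by 12.

Option 1: {Milton, Elton, Vance, Upton}: M1→Vance 2·17=34, M2→Vance 2·9=18, M3→Milton 3·8=24, M4→Upton 8·9=72, M5→Upton 4·19=76, M6→Upton 5·5=25. Service 249; fixed 314; total 563.
Option 2: {Holm, Elton, Vance}: M1→Vance 2·17=34, M2→Vance 2·9=18, M3→Vance 5·8=40, M4→Holm 11·9=99, M5→Vance 7·19=133, M6→Vance 6·5=30. Service 354; fixed 197; total 551.
Difference: |563 − 551| = 12.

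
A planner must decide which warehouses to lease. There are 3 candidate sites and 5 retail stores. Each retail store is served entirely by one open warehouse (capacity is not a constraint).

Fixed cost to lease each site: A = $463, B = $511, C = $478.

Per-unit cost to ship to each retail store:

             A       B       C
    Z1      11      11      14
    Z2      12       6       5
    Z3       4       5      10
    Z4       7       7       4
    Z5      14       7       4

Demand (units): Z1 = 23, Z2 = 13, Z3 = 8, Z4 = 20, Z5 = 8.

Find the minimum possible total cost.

For any fixed open set, each retail store goes to its cheapest open site; total = fixed + service.
{C}: Z1→C 14·23=322, Z2→C 5·13=65, Z3→C 10·8=80, Z4→C 4·20=80, Z5→C 4·8=32. Service 579; fixed 478; total 1057.
{B}: Z1→B 11·23=253, Z2→B 6·13=78, Z3→B 5·8=40, Z4→B 7·20=140, Z5→B 7·8=56. Service 567; fixed 511; total 1078.
{A}: Z1→A 11·23=253, Z2→A 12·13=156, Z3→A 4·8=32, Z4→A 7·20=140, Z5→A 14·8=112. Service 693; fixed 463; total 1156.
{A, B, C}: Z1→A 11·23=253, Z2→C 5·13=65, Z3→A 4·8=32, Z4→C 4·20=80, Z5→C 4·8=32. Service 462; fixed 1452; total 1914.
(All 7 nonempty subsets were checked; C only is lowest.)

Minimum total cost: 1057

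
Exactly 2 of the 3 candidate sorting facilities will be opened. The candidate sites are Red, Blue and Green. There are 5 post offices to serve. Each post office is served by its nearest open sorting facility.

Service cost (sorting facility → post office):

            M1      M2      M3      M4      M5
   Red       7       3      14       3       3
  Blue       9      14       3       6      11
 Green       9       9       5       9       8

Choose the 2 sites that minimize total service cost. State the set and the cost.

With exactly 2 open, each post office uses its cheapest among the chosen.
{Red, Blue}: M1→Red 7, M2→Red 3, M3→Blue 3, M4→Red 3, M5→Red 3. Service cost 19.
{Red, Green}: service cost 21
{Blue, Green}: service cost 35
Among all 3 size-2 choices, {Red, Blue} is lowest.

Choose Red and Blue; total service cost 19.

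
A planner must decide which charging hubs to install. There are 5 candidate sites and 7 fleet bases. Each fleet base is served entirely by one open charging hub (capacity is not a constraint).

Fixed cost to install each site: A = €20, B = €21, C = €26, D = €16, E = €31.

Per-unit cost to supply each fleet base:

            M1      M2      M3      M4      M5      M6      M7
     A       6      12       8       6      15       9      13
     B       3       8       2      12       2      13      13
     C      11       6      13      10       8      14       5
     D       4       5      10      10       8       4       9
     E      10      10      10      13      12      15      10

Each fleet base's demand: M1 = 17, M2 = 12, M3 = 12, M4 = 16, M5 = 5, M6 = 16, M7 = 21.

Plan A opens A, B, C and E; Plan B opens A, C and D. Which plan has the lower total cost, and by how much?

Plan B is cheaper by 9.

Plan A: {A, B, C, E}: M1→B 3·17=51, M2→C 6·12=72, M3→B 2·12=24, M4→A 6·16=96, M5→B 2·5=10, M6→A 9·16=144, M7→C 5·21=105. Service 502; fixed 98; total 600.
Plan B: {A, C, D}: M1→D 4·17=68, M2→D 5·12=60, M3→A 8·12=96, M4→A 6·16=96, M5→C 8·5=40, M6→D 4·16=64, M7→C 5·21=105. Service 529; fixed 62; total 591.
Difference: |600 − 591| = 9.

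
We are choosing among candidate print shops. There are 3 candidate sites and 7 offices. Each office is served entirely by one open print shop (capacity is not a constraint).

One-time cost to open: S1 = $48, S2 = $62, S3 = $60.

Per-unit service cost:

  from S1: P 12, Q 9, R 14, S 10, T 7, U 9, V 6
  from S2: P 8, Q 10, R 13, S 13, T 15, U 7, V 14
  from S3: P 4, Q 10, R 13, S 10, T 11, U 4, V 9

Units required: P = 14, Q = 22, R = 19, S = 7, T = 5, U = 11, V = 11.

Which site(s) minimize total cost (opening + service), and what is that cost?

Open S1 and S3; minimum total cost 824.

For any fixed open set, each office goes to its cheapest open site; total = fixed + service.
{S1, S3}: P→S3 4·14=56, Q→S1 9·22=198, R→S3 13·19=247, S→S1 10·7=70, T→S1 7·5=35, U→S3 4·11=44, V→S1 6·11=66. Service 716; fixed 108; total 824.
{S3}: service 791 + fixed 60 = 851
{S1, S2, S3}: service 716 + fixed 170 = 886
{S1}: P→S1 12·14=168, Q→S1 9·22=198, R→S1 14·19=266, S→S1 10·7=70, T→S1 7·5=35, U→S1 9·11=99, V→S1 6·11=66. Service 902; fixed 48; total 950.
(All 7 nonempty subsets were checked; S1 and S3 is lowest.)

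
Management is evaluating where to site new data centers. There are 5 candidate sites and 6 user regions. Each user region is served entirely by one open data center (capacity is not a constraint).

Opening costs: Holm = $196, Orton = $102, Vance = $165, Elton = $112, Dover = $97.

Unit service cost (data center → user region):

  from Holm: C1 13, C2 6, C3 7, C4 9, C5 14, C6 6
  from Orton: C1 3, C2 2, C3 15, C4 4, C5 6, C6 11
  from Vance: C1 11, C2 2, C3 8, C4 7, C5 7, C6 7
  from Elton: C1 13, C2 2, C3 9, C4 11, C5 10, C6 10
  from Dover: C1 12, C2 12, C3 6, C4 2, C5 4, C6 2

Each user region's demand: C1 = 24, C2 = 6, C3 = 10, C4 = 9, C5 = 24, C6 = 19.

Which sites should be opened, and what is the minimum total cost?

For any fixed open set, each user region goes to its cheapest open site; total = fixed + service.
{Orton, Dover}: C1→Orton 3·24=72, C2→Orton 2·6=12, C3→Dover 6·10=60, C4→Dover 2·9=18, C5→Dover 4·24=96, C6→Dover 2·19=38. Service 296; fixed 199; total 495.
{Orton, Elton, Dover}: service 296 + fixed 311 = 607
{Orton, Vance, Dover}: service 296 + fixed 364 = 660
{Holm, Orton, Vance, Elton, Dover}: service 296 + fixed 672 = 968
No other subset beats 495.

Open Orton and Dover; minimum total cost 495.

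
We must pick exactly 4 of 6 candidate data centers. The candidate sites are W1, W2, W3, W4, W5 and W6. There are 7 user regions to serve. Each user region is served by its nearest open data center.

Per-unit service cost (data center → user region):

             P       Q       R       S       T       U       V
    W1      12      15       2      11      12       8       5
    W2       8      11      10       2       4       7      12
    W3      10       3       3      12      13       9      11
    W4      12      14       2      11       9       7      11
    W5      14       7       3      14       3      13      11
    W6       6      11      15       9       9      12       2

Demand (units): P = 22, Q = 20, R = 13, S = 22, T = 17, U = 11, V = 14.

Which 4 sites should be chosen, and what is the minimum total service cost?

Choose W2, W3, W5 and W6; total service cost 431.

With exactly 4 open, each user region uses its cheapest among the chosen.
{W2, W3, W5, W6}: P→W6 6·22=132, Q→W3 3·20=60, R→W3 3·13=39, S→W2 2·22=44, T→W5 3·17=51, U→W2 7·11=77, V→W6 2·14=28. Service cost 431.
{W1, W2, W3, W6}: service cost 435
{W2, W3, W4, W6}: service cost 435
Among all 15 size-4 choices, {W2, W3, W5, W6} is lowest.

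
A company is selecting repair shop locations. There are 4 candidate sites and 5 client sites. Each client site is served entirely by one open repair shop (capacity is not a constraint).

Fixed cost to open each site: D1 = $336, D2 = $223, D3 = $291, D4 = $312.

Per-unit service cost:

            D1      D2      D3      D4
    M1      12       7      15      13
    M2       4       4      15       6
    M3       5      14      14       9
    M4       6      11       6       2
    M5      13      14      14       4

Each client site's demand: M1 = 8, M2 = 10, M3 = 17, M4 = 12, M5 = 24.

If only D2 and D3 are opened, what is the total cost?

Total cost: 1256

Each client site is assigned to its cheapest site among the open ones.
{D2, D3}: M1→D2 7·8=56, M2→D2 4·10=40, M3→D2 14·17=238, M4→D3 6·12=72, M5→D2 14·24=336. Service 742; fixed 514; total 1256.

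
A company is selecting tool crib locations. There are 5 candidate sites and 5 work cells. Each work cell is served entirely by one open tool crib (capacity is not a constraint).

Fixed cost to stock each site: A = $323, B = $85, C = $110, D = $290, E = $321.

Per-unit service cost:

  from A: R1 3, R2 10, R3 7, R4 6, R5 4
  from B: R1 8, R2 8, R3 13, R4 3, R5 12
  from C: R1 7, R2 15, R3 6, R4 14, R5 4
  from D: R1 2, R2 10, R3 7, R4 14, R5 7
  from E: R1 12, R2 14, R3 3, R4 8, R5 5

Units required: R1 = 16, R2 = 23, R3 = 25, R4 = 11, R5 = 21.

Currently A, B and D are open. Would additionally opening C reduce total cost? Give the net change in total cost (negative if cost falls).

Current service cost with {A, B, D}: 508.
Adding C: each work cell re-picks its cheapest; new service cost 483, saving 25.
Extra fixed cost: 110. Net change = 110 − 25 = 85.
(Totals: 1206 → 1291.)

No — net change +85 (cost rises by 85).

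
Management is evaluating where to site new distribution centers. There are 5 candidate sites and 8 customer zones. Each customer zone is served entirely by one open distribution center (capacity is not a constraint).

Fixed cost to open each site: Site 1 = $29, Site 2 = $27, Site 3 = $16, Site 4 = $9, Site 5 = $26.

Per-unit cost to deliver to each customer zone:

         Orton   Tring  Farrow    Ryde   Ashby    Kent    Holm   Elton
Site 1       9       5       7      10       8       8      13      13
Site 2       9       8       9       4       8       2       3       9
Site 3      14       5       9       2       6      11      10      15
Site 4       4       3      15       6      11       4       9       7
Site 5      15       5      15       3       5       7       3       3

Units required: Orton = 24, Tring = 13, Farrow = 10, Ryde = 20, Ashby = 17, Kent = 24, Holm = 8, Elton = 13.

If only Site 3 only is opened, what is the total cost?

Total cost: 1188

Each customer zone is assigned to its cheapest site among the open ones.
{Site 3}: Orton→Site 3 14·24=336, Tring→Site 3 5·13=65, Farrow→Site 3 9·10=90, Ryde→Site 3 2·20=40, Ashby→Site 3 6·17=102, Kent→Site 3 11·24=264, Holm→Site 3 10·8=80, Elton→Site 3 15·13=195. Service 1172; fixed 16; total 1188.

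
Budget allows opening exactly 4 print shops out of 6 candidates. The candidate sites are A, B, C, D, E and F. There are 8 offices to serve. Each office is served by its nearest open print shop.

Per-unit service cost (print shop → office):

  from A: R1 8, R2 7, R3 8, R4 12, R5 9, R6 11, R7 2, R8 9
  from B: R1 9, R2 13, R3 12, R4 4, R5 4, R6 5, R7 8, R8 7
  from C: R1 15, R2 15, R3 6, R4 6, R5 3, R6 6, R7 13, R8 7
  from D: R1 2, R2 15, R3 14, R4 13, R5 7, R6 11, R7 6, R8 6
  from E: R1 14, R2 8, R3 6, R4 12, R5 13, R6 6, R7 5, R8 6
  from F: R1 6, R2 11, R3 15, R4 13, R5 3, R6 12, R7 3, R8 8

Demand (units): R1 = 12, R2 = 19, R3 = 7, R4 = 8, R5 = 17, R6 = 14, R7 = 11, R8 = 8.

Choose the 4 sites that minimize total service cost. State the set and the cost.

Choose A, B, C and D; total service cost 422.

With exactly 4 open, each office uses its cheapest among the chosen.
{A, B, C, D}: R1→D 2·12=24, R2→A 7·19=133, R3→C 6·7=42, R4→B 4·8=32, R5→C 3·17=51, R6→B 5·14=70, R7→A 2·11=22, R8→D 6·8=48. Service cost 422.
{A, B, D, F}: service cost 436
{A, B, D, E}: service cost 439
Among all 15 size-4 choices, {A, B, C, D} is lowest.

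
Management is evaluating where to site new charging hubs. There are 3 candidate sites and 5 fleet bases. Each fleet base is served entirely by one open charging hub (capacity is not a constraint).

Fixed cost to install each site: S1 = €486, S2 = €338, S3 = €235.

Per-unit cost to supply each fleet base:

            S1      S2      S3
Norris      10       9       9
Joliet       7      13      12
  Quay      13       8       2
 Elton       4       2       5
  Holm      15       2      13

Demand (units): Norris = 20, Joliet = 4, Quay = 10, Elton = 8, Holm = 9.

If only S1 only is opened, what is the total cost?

Total cost: 1011

Each fleet base is assigned to its cheapest site among the open ones.
{S1}: Norris→S1 10·20=200, Joliet→S1 7·4=28, Quay→S1 13·10=130, Elton→S1 4·8=32, Holm→S1 15·9=135. Service 525; fixed 486; total 1011.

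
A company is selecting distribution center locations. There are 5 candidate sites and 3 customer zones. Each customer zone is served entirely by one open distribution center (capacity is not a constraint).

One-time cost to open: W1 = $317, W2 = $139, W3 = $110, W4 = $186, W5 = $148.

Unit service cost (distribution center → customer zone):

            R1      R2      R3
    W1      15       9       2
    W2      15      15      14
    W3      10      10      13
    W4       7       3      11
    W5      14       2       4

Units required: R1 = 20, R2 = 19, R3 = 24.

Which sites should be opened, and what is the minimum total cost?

For any fixed open set, each customer zone goes to its cheapest open site; total = fixed + service.
{W5}: R1→W5 14·20=280, R2→W5 2·19=38, R3→W5 4·24=96. Service 414; fixed 148; total 562.
{W3, W5}: R1→W3 10·20=200, R2→W5 2·19=38, R3→W5 4·24=96. Service 334; fixed 258; total 592.
{W4, W5}: service 274 + fixed 334 = 608
{W1, W2, W3, W4, W5}: service 226 + fixed 900 = 1126
No other subset beats 562.

Open W5 only; minimum total cost 562.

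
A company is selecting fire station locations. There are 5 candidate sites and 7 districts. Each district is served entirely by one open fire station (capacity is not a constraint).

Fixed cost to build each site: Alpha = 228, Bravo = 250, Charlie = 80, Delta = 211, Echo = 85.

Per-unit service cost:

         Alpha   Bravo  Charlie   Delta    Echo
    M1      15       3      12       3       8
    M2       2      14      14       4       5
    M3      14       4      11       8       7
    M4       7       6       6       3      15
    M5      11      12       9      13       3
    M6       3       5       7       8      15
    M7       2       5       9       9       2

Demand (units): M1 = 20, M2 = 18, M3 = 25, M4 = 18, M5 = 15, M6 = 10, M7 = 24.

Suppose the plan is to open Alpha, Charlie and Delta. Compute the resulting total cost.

Total cost: 1082

Each district is assigned to its cheapest site among the open ones.
{Alpha, Charlie, Delta}: M1→Delta 3·20=60, M2→Alpha 2·18=36, M3→Delta 8·25=200, M4→Delta 3·18=54, M5→Charlie 9·15=135, M6→Alpha 3·10=30, M7→Alpha 2·24=48. Service 563; fixed 519; total 1082.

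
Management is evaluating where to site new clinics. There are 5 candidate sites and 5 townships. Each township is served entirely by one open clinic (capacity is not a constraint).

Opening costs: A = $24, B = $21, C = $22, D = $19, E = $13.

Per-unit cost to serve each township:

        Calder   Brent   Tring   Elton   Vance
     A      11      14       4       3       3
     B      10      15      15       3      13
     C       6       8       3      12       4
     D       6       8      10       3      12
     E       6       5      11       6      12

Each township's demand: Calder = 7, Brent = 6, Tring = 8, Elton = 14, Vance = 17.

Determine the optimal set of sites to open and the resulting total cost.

For any fixed open set, each township goes to its cheapest open site; total = fixed + service.
{A, E}: Calder→E 6·7=42, Brent→E 5·6=30, Tring→A 4·8=32, Elton→A 3·14=42, Vance→A 3·17=51. Service 197; fixed 37; total 234.
{A, C, E}: Calder→C 6·7=42, Brent→E 5·6=30, Tring→C 3·8=24, Elton→A 3·14=42, Vance→A 3·17=51. Service 189; fixed 59; total 248.
{A, C}: service 207 + fixed 46 = 253
{A, B, C, D, E}: service 189 + fixed 99 = 288
No other subset beats 234.

Open A and E; minimum total cost 234.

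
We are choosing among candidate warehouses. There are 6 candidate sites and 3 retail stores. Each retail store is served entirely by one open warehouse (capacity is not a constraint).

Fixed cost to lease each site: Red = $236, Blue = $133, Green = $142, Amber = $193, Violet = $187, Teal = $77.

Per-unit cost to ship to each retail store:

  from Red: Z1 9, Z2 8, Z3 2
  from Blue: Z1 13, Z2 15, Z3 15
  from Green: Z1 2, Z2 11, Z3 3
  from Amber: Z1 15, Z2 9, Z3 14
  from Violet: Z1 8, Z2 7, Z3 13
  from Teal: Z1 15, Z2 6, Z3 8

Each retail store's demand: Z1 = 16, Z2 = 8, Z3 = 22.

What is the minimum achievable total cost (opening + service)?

For any fixed open set, each retail store goes to its cheapest open site; total = fixed + service.
{Green}: Z1→Green 2·16=32, Z2→Green 11·8=88, Z3→Green 3·22=66. Service 186; fixed 142; total 328.
{Green, Teal}: Z1→Green 2·16=32, Z2→Teal 6·8=48, Z3→Green 3·22=66. Service 146; fixed 219; total 365.
{Blue, Green}: Z1→Green 2·16=32, Z2→Green 11·8=88, Z3→Green 3·22=66. Service 186; fixed 275; total 461.
{Red, Blue, Green, Amber, Violet, Teal}: service 124 + fixed 968 = 1092
No other subset beats 328.

Minimum total cost: 328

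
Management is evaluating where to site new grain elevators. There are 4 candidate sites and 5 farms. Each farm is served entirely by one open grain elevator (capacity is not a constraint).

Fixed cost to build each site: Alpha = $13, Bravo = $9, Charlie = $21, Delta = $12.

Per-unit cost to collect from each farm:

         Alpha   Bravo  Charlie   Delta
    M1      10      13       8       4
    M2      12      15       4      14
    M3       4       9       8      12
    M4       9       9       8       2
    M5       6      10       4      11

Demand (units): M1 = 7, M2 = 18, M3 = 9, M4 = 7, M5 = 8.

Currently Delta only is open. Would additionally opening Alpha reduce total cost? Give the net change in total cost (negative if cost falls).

Yes — net change −135 (cost falls by 135).

Current service cost with {Delta}: 490.
Adding Alpha: each farm re-picks its cheapest; new service cost 342, saving 148.
Extra fixed cost: 13. Net change = 13 − 148 = -135.
(Totals: 502 → 367.)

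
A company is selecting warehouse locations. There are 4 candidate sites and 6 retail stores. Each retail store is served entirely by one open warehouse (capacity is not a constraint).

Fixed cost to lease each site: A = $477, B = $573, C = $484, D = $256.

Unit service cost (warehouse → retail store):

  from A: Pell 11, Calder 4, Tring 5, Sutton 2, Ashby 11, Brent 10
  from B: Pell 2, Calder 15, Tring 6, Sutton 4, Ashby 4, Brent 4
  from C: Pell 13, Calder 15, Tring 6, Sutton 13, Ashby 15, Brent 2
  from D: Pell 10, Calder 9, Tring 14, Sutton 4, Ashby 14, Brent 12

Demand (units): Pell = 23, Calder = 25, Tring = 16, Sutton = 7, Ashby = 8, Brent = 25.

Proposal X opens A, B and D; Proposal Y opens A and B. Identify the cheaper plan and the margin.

Proposal X: {A, B, D}: Pell→B 2·23=46, Calder→A 4·25=100, Tring→A 5·16=80, Sutton→A 2·7=14, Ashby→B 4·8=32, Brent→B 4·25=100. Service 372; fixed 1306; total 1678.
Proposal Y: {A, B}: Pell→B 2·23=46, Calder→A 4·25=100, Tring→A 5·16=80, Sutton→A 2·7=14, Ashby→B 4·8=32, Brent→B 4·25=100. Service 372; fixed 1050; total 1422.
Difference: |1678 − 1422| = 256.

Proposal Y is cheaper by 256.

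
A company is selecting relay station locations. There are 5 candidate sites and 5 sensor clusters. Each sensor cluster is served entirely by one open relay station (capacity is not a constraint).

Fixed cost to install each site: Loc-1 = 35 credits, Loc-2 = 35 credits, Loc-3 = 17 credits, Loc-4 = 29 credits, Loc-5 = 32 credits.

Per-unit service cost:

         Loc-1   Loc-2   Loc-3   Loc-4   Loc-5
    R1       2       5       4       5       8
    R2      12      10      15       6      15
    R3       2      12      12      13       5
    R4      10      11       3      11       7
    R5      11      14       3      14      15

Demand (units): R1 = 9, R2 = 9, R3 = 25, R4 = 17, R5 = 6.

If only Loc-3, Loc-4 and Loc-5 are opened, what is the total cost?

Total cost: 362

Each sensor cluster is assigned to its cheapest site among the open ones.
{Loc-3, Loc-4, Loc-5}: R1→Loc-3 4·9=36, R2→Loc-4 6·9=54, R3→Loc-5 5·25=125, R4→Loc-3 3·17=51, R5→Loc-3 3·6=18. Service 284; fixed 78; total 362.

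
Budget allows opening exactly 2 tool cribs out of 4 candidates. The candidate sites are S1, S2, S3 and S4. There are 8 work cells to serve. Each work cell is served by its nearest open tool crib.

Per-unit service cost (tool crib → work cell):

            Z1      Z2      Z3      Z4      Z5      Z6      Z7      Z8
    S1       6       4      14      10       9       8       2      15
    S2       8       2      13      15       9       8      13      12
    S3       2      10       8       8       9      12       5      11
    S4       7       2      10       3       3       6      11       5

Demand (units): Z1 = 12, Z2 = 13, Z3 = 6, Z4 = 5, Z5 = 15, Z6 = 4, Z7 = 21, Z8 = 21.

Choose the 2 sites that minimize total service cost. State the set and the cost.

With exactly 2 open, each work cell uses its cheapest among the chosen.
{S1, S4}: Z1→S1 6·12=72, Z2→S4 2·13=26, Z3→S4 10·6=60, Z4→S4 3·5=15, Z5→S4 3·15=45, Z6→S4 6·4=24, Z7→S1 2·21=42, Z8→S4 5·21=105. Service cost 389.
{S3, S4}: service cost 392
{S2, S4}: service cost 590
Among all 6 size-2 choices, {S1, S4} is lowest.

Choose S1 and S4; total service cost 389.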